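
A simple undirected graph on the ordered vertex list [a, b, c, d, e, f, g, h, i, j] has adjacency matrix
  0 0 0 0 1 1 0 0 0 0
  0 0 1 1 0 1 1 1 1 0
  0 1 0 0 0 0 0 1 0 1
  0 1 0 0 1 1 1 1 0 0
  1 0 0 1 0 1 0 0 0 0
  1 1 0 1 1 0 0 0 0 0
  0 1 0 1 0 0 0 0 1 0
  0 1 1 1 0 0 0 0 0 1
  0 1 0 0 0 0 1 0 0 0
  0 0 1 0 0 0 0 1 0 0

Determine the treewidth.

A width-2 tree decomposition is:
Bags: B1 = {d, e, f}  B2 = {b, d, f}  B3 = {b, d, h}  B4 = {b, c, h}  B5 = {b, d, g}  B6 = {a, e, f}  B7 = {b, g, i}  B8 = {c, h, j}
Tree: B1–B2, B2–B3, B3–B4, B2–B5, B1–B6, B5–B7, B4–B8
Each bag holds 3 vertices, so the decomposition has width 2, which upper-bounds the treewidth. Conversely, {c, h, j} is a clique of size 3, and the vertices of any clique must share a bag in every tree decomposition; so some bag has ≥ 3 vertices and tw(G) ≥ 2. Therefore the treewidth is 2.

2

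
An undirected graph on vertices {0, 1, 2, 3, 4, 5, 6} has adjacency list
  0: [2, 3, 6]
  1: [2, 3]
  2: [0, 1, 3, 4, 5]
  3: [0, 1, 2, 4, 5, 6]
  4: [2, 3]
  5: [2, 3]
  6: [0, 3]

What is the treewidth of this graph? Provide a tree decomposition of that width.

Treewidth 2.
One such decomposition:
Bags: B1 = {0, 3, 6}  B2 = {0, 2, 3}  B3 = {1, 2, 3}  B4 = {2, 3, 5}  B5 = {2, 3, 4}
Tree: B1–B2, B2–B3, B3–B4, B2–B5

Each bag holds 3 vertices, so the decomposition has width 2, which upper-bounds the treewidth. For the lower bound, the 3 vertices {0, 2, 3} are pairwise adjacent, and any tree decomposition puts a clique entirely inside one bag — forcing width ≥ 2. Hence tw(G) = 2 exactly.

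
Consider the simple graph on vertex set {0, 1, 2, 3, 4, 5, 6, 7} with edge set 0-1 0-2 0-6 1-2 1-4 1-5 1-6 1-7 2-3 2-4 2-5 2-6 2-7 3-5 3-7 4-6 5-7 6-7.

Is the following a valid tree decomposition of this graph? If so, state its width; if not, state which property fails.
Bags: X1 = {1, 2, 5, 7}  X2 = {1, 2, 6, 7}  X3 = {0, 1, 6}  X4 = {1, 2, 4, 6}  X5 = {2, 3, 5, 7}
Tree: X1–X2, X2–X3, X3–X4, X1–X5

A tree decomposition must satisfy three properties: every vertex lies in some bag; for every edge, both endpoints lie together in some bag; and for every vertex, the bags containing it form a connected subtree. Here edge (2,0) lies in no bag, so the decomposition is invalid.

No — edge (2,0) lies in no bag.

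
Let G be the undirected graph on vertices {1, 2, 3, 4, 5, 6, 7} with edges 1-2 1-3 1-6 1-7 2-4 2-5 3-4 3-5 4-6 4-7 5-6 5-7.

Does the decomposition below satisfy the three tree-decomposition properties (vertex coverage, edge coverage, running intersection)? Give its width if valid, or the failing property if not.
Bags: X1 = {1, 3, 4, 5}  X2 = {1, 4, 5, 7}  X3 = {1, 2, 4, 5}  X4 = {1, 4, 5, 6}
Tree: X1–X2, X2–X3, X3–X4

Yes; width 3.

Vertex coverage: the bags together contain {1, 2, 3, 4, 5, 6, 7}, the full vertex set. Edge coverage: each edge of G has both endpoints in at least one bag. Running intersection: for every vertex, the bags containing it form a connected subtree. All three properties hold, so this is a valid tree decomposition of width max|bag| − 1 = 3, and hence tw(G) ≤ 3.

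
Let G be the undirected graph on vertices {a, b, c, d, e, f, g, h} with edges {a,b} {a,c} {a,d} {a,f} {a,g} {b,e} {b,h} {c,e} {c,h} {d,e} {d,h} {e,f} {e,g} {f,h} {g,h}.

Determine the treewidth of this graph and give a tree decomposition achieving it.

The largest bag has 4 vertices, giving width 3; this decomposition certifies tw(G) ≤ 3. For the lower bound: the 4 vertex sets {e,g}, {a,f}, {h}, {c} are disjoint, each induces a connected subgraph, and every pair is joined by at least one edge of G. Contracting each set to a single vertex therefore yields K_{4} as a minor, and since treewidth is minor-monotone, tw(G) ≥ tw(K_{4}) = 3. Combining the bounds, tw(G) = 3.

Treewidth 3.
Bags: B1 = {a, e, g, h}  B2 = {a, e, f, h}  B3 = {a, c, e, h}  B4 = {a, d, e, h}  B5 = {a, b, e, h}
Tree: B1–B2, B2–B3, B3–B4, B4–B5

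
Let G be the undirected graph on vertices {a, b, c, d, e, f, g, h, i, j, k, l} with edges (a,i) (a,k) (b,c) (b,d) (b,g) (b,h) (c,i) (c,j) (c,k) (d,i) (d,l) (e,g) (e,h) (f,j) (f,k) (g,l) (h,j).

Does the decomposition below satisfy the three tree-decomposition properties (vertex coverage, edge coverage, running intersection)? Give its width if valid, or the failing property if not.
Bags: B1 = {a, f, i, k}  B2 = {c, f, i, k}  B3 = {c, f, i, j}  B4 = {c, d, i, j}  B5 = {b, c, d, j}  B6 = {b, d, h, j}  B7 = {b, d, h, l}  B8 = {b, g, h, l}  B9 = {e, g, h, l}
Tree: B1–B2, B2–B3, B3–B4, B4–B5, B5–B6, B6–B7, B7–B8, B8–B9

Yes; width 3.

Vertex coverage: the bags together contain {a, b, c, d, e, f, g, h, i, j, k, l}, the full vertex set. Edge coverage: each edge of G has both endpoints in at least one bag. Running intersection: for every vertex, the bags containing it form a connected subtree. All three properties hold, so this is a valid tree decomposition of width max|bag| − 1 = 3, and hence tw(G) ≤ 3.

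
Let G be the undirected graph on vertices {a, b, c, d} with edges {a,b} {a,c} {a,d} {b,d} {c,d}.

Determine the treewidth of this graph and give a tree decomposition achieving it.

Treewidth 2.
One such decomposition:
Bags: B1 = {a, b, d}  B2 = {a, c, d}
Tree: B1–B2

Each bag holds 3 vertices, so the decomposition has width 2, which upper-bounds the treewidth. Conversely, {a, c, d} is a clique of size 3, and the vertices of any clique must share a bag in every tree decomposition; so some bag has ≥ 3 vertices and tw(G) ≥ 2. Hence tw(G) = 2 exactly.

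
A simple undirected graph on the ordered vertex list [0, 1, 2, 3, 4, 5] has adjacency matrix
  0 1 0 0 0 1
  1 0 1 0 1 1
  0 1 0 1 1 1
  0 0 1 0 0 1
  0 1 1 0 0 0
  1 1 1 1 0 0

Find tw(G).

A width-2 tree decomposition is:
Bags: B1 = {1, 2, 5}  B2 = {2, 3, 5}  B3 = {1, 2, 4}  B4 = {0, 1, 5}
Tree: B1–B2, B1–B3, B1–B4
Each bag holds 3 vertices, so the decomposition has width 2, which upper-bounds the treewidth. On the other hand G contains the 3-clique {0, 1, 5}. A clique must lie in a single bag of any decomposition, so no decomposition can have width below 2. Hence tw(G) = 2 exactly.

2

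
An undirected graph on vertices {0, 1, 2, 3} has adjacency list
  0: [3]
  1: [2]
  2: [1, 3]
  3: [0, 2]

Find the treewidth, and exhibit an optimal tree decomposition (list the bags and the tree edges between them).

The largest bag has 2 vertices, giving width 1; this decomposition certifies tw(G) ≤ 1. G has an edge, so its treewidth is at least 1. Therefore the treewidth is 1.

Treewidth 1.
One such decomposition:
Bags: B1 = {1, 2}  B2 = {2, 3}  B3 = {0, 3}
Tree: B1–B2, B2–B3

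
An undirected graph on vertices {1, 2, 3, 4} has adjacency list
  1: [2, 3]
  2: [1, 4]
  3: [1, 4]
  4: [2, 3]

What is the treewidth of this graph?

2

A width-2 tree decomposition is:
Bags: B1 = {1, 2, 4}  B2 = {1, 3, 4}
Tree: B1–B2
Every bag has size at most 3, so the width is 3 − 1 = 2 and tw(G) ≤ 2. Since 4–2–1–3–4 is a cycle in G, G is not acyclic. Forests are exactly the graphs of treewidth ≤ 1, so tw(G) ≥ 2. Hence tw(G) = 2 exactly.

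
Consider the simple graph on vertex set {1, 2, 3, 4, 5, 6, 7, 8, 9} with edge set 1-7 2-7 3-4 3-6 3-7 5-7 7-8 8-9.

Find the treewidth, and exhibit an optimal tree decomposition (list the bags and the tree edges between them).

Treewidth 1.
Bags: B1 = {7, 8}  B2 = {2, 7}  B3 = {3, 7}  B4 = {8, 9}  B5 = {1, 7}  B6 = {3, 6}  B7 = {3, 4}  B8 = {5, 7}
Tree: B1–B2, B1–B3, B1–B4, B2–B5, B3–B6, B3–B7, B1–B8

The largest bag has 2 vertices, giving width 1; this decomposition certifies tw(G) ≤ 1. Since G has at least one edge (e.g. 7–8), it is not an edgeless graph, so tw(G) ≥ 1. Therefore the treewidth is 1.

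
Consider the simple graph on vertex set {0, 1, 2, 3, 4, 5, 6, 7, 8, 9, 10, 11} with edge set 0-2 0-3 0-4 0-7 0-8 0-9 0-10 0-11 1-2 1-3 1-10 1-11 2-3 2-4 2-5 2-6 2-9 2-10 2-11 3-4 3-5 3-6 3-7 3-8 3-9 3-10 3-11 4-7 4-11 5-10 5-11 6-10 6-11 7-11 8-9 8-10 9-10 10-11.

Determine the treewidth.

4

A width-4 tree decomposition is:
Bags: B1 = {0, 2, 3, 9, 10}  B2 = {0, 2, 3, 10, 11}  B3 = {2, 3, 5, 10, 11}  B4 = {0, 3, 8, 9, 10}  B5 = {2, 3, 6, 10, 11}  B6 = {0, 2, 3, 4, 11}  B7 = {0, 3, 4, 7, 11}  B8 = {1, 2, 3, 10, 11}
Tree: B1–B2, B2–B3, B1–B4, B3–B5, B2–B6, B6–B7, B5–B8
The largest bag has 5 vertices, giving width 4; this decomposition certifies tw(G) ≤ 4. For the lower bound, the 5 vertices {0, 3, 8, 9, 10} are pairwise adjacent, and any tree decomposition puts a clique entirely inside one bag — forcing width ≥ 4. The upper and lower bounds meet at 4, so that is the treewidth.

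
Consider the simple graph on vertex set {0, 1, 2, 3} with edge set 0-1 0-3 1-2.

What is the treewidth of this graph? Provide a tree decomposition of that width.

Every bag has size at most 2, so the width is 2 − 1 = 1 and tw(G) ≤ 1. G has an edge, so its treewidth is at least 1. Combining the bounds, tw(G) = 1.

Treewidth 1.
One such decomposition:
Bags: B1 = {1, 2}  B2 = {0, 1}  B3 = {0, 3}
Tree: B1–B2, B2–B3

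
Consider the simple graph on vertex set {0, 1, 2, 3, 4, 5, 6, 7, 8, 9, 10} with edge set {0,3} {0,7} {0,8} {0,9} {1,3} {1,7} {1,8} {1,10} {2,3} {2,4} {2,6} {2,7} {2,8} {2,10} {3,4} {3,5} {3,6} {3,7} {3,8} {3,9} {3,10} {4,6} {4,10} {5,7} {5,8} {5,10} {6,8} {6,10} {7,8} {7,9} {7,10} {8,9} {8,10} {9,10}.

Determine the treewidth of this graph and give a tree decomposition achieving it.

Treewidth 4.
One optimal decomposition is:
Bags: B1 = {1, 3, 7, 8, 10}  B2 = {3, 7, 8, 9, 10}  B3 = {0, 3, 7, 8, 9}  B4 = {3, 5, 7, 8, 10}  B5 = {2, 3, 7, 8, 10}  B6 = {2, 3, 6, 8, 10}  B7 = {2, 3, 4, 6, 10}
Tree: B1–B2, B2–B3, B2–B4, B4–B5, B5–B6, B6–B7

The largest bag has 5 vertices, giving width 4; this decomposition certifies tw(G) ≤ 4. Conversely, {2, 3, 6, 8, 10} is a clique of size 5, and the vertices of any clique must share a bag in every tree decomposition; so some bag has ≥ 5 vertices and tw(G) ≥ 4. Combining the bounds, tw(G) = 4.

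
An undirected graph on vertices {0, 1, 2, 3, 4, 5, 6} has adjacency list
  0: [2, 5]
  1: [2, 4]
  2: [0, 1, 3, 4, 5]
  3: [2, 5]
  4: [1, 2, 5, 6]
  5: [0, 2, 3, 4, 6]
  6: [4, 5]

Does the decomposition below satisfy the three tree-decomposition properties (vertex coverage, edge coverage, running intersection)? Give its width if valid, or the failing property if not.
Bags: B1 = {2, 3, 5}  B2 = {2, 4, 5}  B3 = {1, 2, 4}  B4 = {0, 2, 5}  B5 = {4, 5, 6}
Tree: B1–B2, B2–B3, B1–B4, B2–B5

Checking the three conditions: (i) the bags cover all of {0, 1, 2, 3, 4, 5, 6}; (ii) for each edge, some bag contains both endpoints; (iii) the bags containing any fixed vertex form a subtree. All hold, so the decomposition is valid with width 3 − 1 = 2.

Yes; width 2.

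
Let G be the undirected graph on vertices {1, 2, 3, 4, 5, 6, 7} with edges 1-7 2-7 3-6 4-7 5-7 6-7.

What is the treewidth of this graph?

1

A width-1 tree decomposition is:
Bags: B1 = {2, 7}  B2 = {4, 7}  B3 = {1, 7}  B4 = {6, 7}  B5 = {3, 6}  B6 = {5, 7}
Tree: B1–B2, B2–B3, B1–B4, B4–B5, B4–B6
Every bag has size at most 2, so the width is 2 − 1 = 1 and tw(G) ≤ 1. G has an edge, so its treewidth is at least 1. Therefore the treewidth is 1.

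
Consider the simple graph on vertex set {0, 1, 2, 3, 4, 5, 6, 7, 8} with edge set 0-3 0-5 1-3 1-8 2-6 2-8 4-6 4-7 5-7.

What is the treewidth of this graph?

A width-2 tree decomposition is:
Bags: B1 = {1, 2, 8}  B2 = {1, 2, 6}  B3 = {1, 4, 6}  B4 = {1, 4, 7}  B5 = {1, 5, 7}  B6 = {0, 1, 5}  B7 = {0, 1, 3}
Tree: B1–B2, B2–B3, B3–B4, B4–B5, B5–B6, B6–B7
Every bag has size at most 3, so the width is 3 − 1 = 2 and tw(G) ≤ 2. Since 1–8–2–6–4–7–5–0–3–1 is a cycle in G, G is not acyclic. Forests are exactly the graphs of treewidth ≤ 1, so tw(G) ≥ 2. The upper and lower bounds meet at 2, so that is the treewidth.

2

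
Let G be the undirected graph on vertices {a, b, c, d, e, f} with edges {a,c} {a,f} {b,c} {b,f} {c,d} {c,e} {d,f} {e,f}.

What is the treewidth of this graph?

A width-2 tree decomposition is:
Bags: B1 = {c, e, f}  B2 = {b, c, f}  B3 = {a, c, f}  B4 = {c, d, f}
Tree: B1–B2, B2–B3, B3–B4
The largest bag has 3 vertices, giving width 2; this decomposition certifies tw(G) ≤ 2. Since e–f–b–c–e is a cycle in G, G is not acyclic. Forests are exactly the graphs of treewidth ≤ 1, so tw(G) ≥ 2. The upper and lower bounds meet at 2, so that is the treewidth.

2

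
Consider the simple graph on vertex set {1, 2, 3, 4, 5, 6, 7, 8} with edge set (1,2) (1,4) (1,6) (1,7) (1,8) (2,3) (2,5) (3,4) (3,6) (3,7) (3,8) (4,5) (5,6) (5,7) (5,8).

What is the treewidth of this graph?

A width-3 tree decomposition is:
Bags: B1 = {1, 3, 5, 6}  B2 = {1, 3, 5, 7}  B3 = {1, 3, 4, 5}  B4 = {1, 2, 3, 5}  B5 = {1, 3, 5, 8}
Tree: B1–B2, B2–B3, B3–B4, B4–B5
The largest bag has 4 vertices, giving width 3; this decomposition certifies tw(G) ≤ 3. For the lower bound: the 4 vertex sets {1,6}, {5,7}, {3}, {4} are disjoint, each induces a connected subgraph, and every pair is joined by at least one edge of G. Contracting each set to a single vertex therefore yields K_{4} as a minor, and since treewidth is minor-monotone, tw(G) ≥ tw(K_{4}) = 3. The upper and lower bounds meet at 3, so that is the treewidth.

3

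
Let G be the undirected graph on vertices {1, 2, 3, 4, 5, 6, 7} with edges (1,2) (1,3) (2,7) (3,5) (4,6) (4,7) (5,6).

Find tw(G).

2

A width-2 tree decomposition is:
Bags: B1 = {3, 5, 6}  B2 = {3, 4, 6}  B3 = {3, 4, 7}  B4 = {2, 3, 7}  B5 = {1, 2, 3}
Tree: B1–B2, B2–B3, B3–B4, B4–B5
Each bag holds 3 vertices, so the decomposition has width 2, which upper-bounds the treewidth. For the lower bound, G contains the cycle 3–5–6–4–7–2–1–3, so G is not a forest; only forests have treewidth ≤ 1, hence tw(G) ≥ 2. Combining the bounds, tw(G) = 2.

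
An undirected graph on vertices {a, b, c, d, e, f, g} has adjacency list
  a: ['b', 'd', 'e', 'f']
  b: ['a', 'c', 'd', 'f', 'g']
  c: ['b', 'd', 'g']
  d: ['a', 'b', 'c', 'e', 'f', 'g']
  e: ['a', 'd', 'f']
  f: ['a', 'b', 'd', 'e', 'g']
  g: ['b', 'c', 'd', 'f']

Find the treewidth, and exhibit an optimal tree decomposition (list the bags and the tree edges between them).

Each bag holds 4 vertices, so the decomposition has width 3, which upper-bounds the treewidth. On the other hand G contains the 4-clique {b, c, d, g}. A clique must lie in a single bag of any decomposition, so no decomposition can have width below 3. Hence tw(G) = 3 exactly.

Treewidth 3.
Bags: B1 = {a, d, e, f}  B2 = {a, b, d, f}  B3 = {b, d, f, g}  B4 = {b, c, d, g}
Tree: B1–B2, B2–B3, B3–B4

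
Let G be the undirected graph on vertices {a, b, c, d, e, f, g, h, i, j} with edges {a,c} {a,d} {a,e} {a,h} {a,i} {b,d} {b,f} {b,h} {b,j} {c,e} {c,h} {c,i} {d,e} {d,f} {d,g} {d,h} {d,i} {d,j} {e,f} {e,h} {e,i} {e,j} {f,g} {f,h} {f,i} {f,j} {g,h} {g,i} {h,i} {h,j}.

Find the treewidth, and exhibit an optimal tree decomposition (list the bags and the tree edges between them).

Treewidth 4.
One such decomposition:
Bags: B1 = {d, e, f, h, i}  B2 = {d, f, g, h, i}  B3 = {d, e, f, h, j}  B4 = {a, d, e, h, i}  B5 = {a, c, e, h, i}  B6 = {b, d, f, h, j}
Tree: B1–B2, B1–B3, B1–B4, B4–B5, B3–B6

Every bag has size at most 5, so the width is 5 − 1 = 4 and tw(G) ≤ 4. Conversely, {a, d, e, h, i} is a clique of size 5, and the vertices of any clique must share a bag in every tree decomposition; so some bag has ≥ 5 vertices and tw(G) ≥ 4. Therefore the treewidth is 4.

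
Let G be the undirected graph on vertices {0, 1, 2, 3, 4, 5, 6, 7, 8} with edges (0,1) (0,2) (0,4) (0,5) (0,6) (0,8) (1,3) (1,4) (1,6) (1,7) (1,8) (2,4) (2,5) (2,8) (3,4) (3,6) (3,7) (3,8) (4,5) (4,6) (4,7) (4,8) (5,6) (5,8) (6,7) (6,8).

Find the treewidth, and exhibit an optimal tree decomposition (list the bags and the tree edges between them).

Treewidth 4.
One such decomposition:
Bags: B1 = {1, 3, 4, 6, 8}  B2 = {1, 3, 4, 6, 7}  B3 = {0, 1, 4, 6, 8}  B4 = {0, 4, 5, 6, 8}  B5 = {0, 2, 4, 5, 8}
Tree: B1–B2, B1–B3, B3–B4, B4–B5

The largest bag has 5 vertices, giving width 4; this decomposition certifies tw(G) ≤ 4. For the lower bound, the 5 vertices {0, 2, 4, 5, 8} are pairwise adjacent, and any tree decomposition puts a clique entirely inside one bag — forcing width ≥ 4. Therefore the treewidth is 4.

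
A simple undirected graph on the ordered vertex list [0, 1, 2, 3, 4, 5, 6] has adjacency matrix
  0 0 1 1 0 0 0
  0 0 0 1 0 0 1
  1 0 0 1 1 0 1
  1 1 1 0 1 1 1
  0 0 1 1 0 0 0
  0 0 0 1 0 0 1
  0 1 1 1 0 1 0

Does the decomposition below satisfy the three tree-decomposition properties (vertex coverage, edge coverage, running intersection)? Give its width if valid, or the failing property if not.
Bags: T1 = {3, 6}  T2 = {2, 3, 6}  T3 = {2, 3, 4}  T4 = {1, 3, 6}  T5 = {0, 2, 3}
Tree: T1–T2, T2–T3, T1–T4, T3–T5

No — vertex 5 appears in no bag.

A tree decomposition must satisfy three properties: every vertex lies in some bag; for every edge, both endpoints lie together in some bag; and for every vertex, the bags containing it form a connected subtree. Here vertex 5 appears in no bag, so the decomposition is invalid.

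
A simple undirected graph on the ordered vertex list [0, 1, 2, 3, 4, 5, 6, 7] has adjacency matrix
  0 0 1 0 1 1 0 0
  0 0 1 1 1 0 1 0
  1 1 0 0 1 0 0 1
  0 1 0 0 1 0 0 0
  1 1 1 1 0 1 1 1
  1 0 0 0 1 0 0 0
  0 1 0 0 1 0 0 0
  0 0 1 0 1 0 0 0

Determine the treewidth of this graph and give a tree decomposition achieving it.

Each bag holds 3 vertices, so the decomposition has width 2, which upper-bounds the treewidth. On the other hand G contains the 3-clique {0, 2, 4}. A clique must lie in a single bag of any decomposition, so no decomposition can have width below 2. Therefore the treewidth is 2.

Treewidth 2.
Bags: B1 = {1, 4, 6}  B2 = {1, 2, 4}  B3 = {1, 3, 4}  B4 = {0, 2, 4}  B5 = {0, 4, 5}  B6 = {2, 4, 7}
Tree: B1–B2, B1–B3, B2–B4, B4–B5, B4–B6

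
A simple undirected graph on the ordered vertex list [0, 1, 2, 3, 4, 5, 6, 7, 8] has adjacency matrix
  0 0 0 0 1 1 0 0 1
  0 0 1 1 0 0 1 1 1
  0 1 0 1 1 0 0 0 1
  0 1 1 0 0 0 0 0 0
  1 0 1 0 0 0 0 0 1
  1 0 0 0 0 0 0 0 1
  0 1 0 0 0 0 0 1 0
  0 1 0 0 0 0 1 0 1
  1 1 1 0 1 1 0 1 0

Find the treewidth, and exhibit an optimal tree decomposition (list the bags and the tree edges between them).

Each bag holds 3 vertices, so the decomposition has width 2, which upper-bounds the treewidth. On the other hand G contains the 3-clique {0, 4, 8}. A clique must lie in a single bag of any decomposition, so no decomposition can have width below 2. Therefore the treewidth is 2.

Treewidth 2.
One such decomposition:
Bags: B1 = {1, 2, 8}  B2 = {1, 2, 3}  B3 = {2, 4, 8}  B4 = {0, 4, 8}  B5 = {1, 7, 8}  B6 = {0, 5, 8}  B7 = {1, 6, 7}
Tree: B1–B2, B1–B3, B3–B4, B1–B5, B4–B6, B5–B7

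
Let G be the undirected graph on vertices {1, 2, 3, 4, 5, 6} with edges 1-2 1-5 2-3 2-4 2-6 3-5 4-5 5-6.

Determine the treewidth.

A width-2 tree decomposition is:
Bags: B1 = {1, 2, 5}  B2 = {2, 5, 6}  B3 = {2, 3, 5}  B4 = {2, 4, 5}
Tree: B1–B2, B2–B3, B3–B4
Every bag has size at most 3, so the width is 3 − 1 = 2 and tw(G) ≤ 2. Since 5–1–2–6–5 is a cycle in G, G is not acyclic. Forests are exactly the graphs of treewidth ≤ 1, so tw(G) ≥ 2. Combining the bounds, tw(G) = 2.

2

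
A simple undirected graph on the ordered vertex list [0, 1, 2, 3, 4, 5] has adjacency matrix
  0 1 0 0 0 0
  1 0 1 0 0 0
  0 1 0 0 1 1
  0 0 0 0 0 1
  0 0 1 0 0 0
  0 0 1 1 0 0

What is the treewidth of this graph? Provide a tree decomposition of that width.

Each bag holds 2 vertices, so the decomposition has width 1, which upper-bounds the treewidth. Since G has at least one edge (e.g. 1–2), it is not an edgeless graph, so tw(G) ≥ 1. The upper and lower bounds meet at 1, so that is the treewidth.

Treewidth 1.
One optimal decomposition is:
Bags: B1 = {1, 2}  B2 = {0, 1}  B3 = {2, 4}  B4 = {2, 5}  B5 = {3, 5}
Tree: B1–B2, B1–B3, B1–B4, B4–B5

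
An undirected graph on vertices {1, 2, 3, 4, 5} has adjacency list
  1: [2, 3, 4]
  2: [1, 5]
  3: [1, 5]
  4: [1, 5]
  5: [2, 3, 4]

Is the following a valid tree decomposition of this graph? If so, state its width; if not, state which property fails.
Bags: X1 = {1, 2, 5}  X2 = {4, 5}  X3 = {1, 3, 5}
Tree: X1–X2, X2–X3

No — edge (1,4) lies in no bag.

A tree decomposition must satisfy three properties: every vertex lies in some bag; for every edge, both endpoints lie together in some bag; and for every vertex, the bags containing it form a connected subtree. Here edge (1,4) lies in no bag, so the decomposition is invalid.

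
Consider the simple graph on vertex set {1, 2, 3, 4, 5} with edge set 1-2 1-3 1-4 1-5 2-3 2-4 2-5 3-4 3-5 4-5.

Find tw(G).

A width-4 tree decomposition is:
Bags: B1 = {1, 2, 3, 4, 5}
Tree: (single bag)
A single bag containing all 5 vertices is trivially a valid decomposition of width 4. For the lower bound, the 5 vertices {1, 2, 3, 4, 5} are pairwise adjacent, and any tree decomposition puts a clique entirely inside one bag — forcing width ≥ 4. Combining the bounds, tw(G) = 4.

4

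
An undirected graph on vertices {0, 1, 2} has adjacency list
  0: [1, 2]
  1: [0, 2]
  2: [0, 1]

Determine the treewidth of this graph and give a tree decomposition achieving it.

Treewidth 2.
One such decomposition:
Bags: B1 = {0, 1, 2}
Tree: (single bag)

A single bag containing all 3 vertices is trivially a valid decomposition of width 2. For the lower bound, the 3 vertices {0, 1, 2} are pairwise adjacent, and any tree decomposition puts a clique entirely inside one bag — forcing width ≥ 2. Combining the bounds, tw(G) = 2.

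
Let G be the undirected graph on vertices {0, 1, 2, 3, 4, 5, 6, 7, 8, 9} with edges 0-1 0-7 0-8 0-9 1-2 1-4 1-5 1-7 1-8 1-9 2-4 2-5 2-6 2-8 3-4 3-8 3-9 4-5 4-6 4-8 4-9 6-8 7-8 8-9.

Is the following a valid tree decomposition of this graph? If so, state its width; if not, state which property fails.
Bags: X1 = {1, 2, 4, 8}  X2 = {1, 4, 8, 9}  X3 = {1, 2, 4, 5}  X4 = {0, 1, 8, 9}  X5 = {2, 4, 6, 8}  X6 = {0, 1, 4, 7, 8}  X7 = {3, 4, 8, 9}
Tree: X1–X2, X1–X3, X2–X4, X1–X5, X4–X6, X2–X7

No — bags containing vertex 4 are not connected in the tree.

A tree decomposition must satisfy three properties: every vertex lies in some bag; for every edge, both endpoints lie together in some bag; and for every vertex, the bags containing it form a connected subtree. Here bags containing vertex 4 are not connected in the tree, so the decomposition is invalid.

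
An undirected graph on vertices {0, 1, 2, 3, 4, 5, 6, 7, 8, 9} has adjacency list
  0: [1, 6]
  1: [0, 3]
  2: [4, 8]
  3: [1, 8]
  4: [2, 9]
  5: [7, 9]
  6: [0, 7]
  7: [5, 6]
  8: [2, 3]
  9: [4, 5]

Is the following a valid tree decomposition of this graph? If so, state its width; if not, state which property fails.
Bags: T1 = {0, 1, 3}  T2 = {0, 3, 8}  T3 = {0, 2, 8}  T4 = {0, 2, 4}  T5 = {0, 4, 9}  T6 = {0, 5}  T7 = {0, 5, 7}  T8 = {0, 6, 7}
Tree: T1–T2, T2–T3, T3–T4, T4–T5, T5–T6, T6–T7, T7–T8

A tree decomposition must satisfy three properties: every vertex lies in some bag; for every edge, both endpoints lie together in some bag; and for every vertex, the bags containing it form a connected subtree. Here edge (9,5) lies in no bag, so the decomposition is invalid.

No — edge (9,5) lies in no bag.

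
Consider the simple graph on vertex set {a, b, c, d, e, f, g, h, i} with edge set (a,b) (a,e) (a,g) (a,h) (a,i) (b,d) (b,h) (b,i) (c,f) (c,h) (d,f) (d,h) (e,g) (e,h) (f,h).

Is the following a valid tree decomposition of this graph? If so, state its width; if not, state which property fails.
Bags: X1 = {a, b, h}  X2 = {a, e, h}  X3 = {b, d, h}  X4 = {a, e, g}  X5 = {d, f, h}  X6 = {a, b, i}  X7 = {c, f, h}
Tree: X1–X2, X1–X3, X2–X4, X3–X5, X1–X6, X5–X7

Every vertex of G appears in some bag (union = {a, b, c, d, e, f, g, h, i}); every edge is covered by a bag; and for each vertex v the set of bags containing v is connected in the bag tree. The decomposition is therefore valid. The largest bag has 3 vertices, so the width is 2.

Yes; width 2.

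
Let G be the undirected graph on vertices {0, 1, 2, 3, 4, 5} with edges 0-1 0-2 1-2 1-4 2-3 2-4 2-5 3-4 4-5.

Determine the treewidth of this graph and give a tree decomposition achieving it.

Every bag has size at most 3, so the width is 3 − 1 = 2 and tw(G) ≤ 2. Conversely, {0, 1, 2} is a clique of size 3, and the vertices of any clique must share a bag in every tree decomposition; so some bag has ≥ 3 vertices and tw(G) ≥ 2. Combining the bounds, tw(G) = 2.

Treewidth 2.
One such decomposition:
Bags: B1 = {2, 4, 5}  B2 = {2, 3, 4}  B3 = {1, 2, 4}  B4 = {0, 1, 2}
Tree: B1–B2, B1–B3, B3–B4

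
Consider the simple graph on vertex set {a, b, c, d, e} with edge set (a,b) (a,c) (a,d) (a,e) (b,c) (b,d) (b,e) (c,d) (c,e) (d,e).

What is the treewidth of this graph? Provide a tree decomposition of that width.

A single bag containing all 5 vertices is trivially a valid decomposition of width 4. On the other hand G contains the 5-clique {a, b, c, d, e}. A clique must lie in a single bag of any decomposition, so no decomposition can have width below 4. Combining the bounds, tw(G) = 4.

Treewidth 4.
Bags: B1 = {a, b, c, d, e}
Tree: (single bag)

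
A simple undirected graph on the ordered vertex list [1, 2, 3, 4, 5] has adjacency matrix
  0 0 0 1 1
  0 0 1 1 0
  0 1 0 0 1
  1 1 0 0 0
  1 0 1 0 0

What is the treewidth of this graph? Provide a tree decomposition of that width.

Each bag holds 3 vertices, so the decomposition has width 2, which upper-bounds the treewidth. For the lower bound, G contains the cycle 4–1–5–3–2–4, so G is not a forest; only forests have treewidth ≤ 1, hence tw(G) ≥ 2. Hence tw(G) = 2 exactly.

Treewidth 2.
Bags: B1 = {1, 4, 5}  B2 = {3, 4, 5}  B3 = {2, 3, 4}
Tree: B1–B2, B2–B3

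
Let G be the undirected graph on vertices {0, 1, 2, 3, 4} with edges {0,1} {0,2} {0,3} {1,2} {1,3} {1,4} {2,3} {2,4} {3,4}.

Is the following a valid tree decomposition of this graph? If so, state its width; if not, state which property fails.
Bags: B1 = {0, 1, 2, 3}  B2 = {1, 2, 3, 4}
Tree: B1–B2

Yes; width 3.

Vertex coverage: the bags together contain {0, 1, 2, 3, 4}, the full vertex set. Edge coverage: each edge of G has both endpoints in at least one bag. Running intersection: for every vertex, the bags containing it form a connected subtree. All three properties hold, so this is a valid tree decomposition of width max|bag| − 1 = 3, and hence tw(G) ≤ 3.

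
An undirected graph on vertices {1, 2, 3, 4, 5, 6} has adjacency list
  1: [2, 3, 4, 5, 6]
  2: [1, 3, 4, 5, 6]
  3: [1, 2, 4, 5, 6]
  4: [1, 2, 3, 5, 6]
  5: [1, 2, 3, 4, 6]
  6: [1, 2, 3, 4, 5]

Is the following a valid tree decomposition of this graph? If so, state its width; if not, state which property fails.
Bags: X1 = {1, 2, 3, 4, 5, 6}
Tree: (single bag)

Yes; width 5.

Vertex coverage: the bags together contain {1, 2, 3, 4, 5, 6}, the full vertex set. Edge coverage: each edge of G has both endpoints in at least one bag. Running intersection: for every vertex, the bags containing it form a connected subtree. All three properties hold, so this is a valid tree decomposition of width max|bag| − 1 = 5, and hence tw(G) ≤ 5.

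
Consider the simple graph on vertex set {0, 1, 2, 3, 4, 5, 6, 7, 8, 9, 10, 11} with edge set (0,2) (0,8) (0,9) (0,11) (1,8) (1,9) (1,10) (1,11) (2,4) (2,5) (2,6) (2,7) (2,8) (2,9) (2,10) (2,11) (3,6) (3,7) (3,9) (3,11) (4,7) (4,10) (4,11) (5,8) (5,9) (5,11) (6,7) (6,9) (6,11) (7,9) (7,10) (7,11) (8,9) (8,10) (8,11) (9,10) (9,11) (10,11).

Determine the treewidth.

A width-4 tree decomposition is:
Bags: B1 = {2, 8, 9, 10, 11}  B2 = {2, 7, 9, 10, 11}  B3 = {2, 5, 8, 9, 11}  B4 = {2, 4, 7, 10, 11}  B5 = {2, 6, 7, 9, 11}  B6 = {1, 8, 9, 10, 11}  B7 = {3, 6, 7, 9, 11}  B8 = {0, 2, 8, 9, 11}
Tree: B1–B2, B1–B3, B2–B4, B2–B5, B1–B6, B5–B7, B3–B8
Every bag has size at most 5, so the width is 5 − 1 = 4 and tw(G) ≤ 4. On the other hand G contains the 5-clique {1, 8, 9, 10, 11}. A clique must lie in a single bag of any decomposition, so no decomposition can have width below 4. Hence tw(G) = 4 exactly.

4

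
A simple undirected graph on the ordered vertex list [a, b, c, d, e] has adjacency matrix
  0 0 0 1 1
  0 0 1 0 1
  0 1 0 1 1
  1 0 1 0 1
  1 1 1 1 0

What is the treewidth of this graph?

A width-2 tree decomposition is:
Bags: B1 = {a, d, e}  B2 = {c, d, e}  B3 = {b, c, e}
Tree: B1–B2, B2–B3
The largest bag has 3 vertices, giving width 2; this decomposition certifies tw(G) ≤ 2. For the lower bound, the 3 vertices {c, d, e} are pairwise adjacent, and any tree decomposition puts a clique entirely inside one bag — forcing width ≥ 2. Combining the bounds, tw(G) = 2.

2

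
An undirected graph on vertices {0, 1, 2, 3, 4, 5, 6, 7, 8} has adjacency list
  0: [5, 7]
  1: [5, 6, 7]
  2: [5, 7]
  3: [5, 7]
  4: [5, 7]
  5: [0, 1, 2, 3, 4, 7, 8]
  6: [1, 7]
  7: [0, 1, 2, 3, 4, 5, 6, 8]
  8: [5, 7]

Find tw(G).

A width-2 tree decomposition is:
Bags: B1 = {3, 5, 7}  B2 = {1, 5, 7}  B3 = {5, 7, 8}  B4 = {1, 6, 7}  B5 = {2, 5, 7}  B6 = {4, 5, 7}  B7 = {0, 5, 7}
Tree: B1–B2, B2–B3, B2–B4, B1–B5, B5–B6, B2–B7
The largest bag has 3 vertices, giving width 2; this decomposition certifies tw(G) ≤ 2. For the lower bound, the 3 vertices {0, 5, 7} are pairwise adjacent, and any tree decomposition puts a clique entirely inside one bag — forcing width ≥ 2. Combining the bounds, tw(G) = 2.

2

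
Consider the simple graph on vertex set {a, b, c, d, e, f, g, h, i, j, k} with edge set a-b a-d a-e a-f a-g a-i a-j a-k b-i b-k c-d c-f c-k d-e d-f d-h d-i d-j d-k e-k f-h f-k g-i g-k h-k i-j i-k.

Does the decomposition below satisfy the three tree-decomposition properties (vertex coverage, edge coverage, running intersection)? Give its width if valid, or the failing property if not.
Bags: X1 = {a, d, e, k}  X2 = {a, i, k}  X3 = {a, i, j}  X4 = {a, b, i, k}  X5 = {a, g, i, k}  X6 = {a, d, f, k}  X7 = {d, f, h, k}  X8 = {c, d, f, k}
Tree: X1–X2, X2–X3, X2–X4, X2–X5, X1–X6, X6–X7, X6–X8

No — edge (d,i) lies in no bag.

A tree decomposition must satisfy three properties: every vertex lies in some bag; for every edge, both endpoints lie together in some bag; and for every vertex, the bags containing it form a connected subtree. Here edge (d,i) lies in no bag, so the decomposition is invalid.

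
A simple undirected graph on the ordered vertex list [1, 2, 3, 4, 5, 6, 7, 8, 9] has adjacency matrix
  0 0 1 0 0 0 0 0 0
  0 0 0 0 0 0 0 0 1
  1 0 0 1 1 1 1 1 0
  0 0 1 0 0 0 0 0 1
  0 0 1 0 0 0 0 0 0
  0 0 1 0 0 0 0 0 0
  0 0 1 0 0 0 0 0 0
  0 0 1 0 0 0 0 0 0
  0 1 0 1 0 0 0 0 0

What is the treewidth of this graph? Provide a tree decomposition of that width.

Treewidth 1.
Bags: B1 = {4, 9}  B2 = {3, 4}  B3 = {1, 3}  B4 = {3, 5}  B5 = {3, 6}  B6 = {2, 9}  B7 = {3, 8}  B8 = {3, 7}
Tree: B1–B2, B2–B3, B2–B4, B3–B5, B1–B6, B2–B7, B5–B8

Every bag has size at most 2, so the width is 2 − 1 = 1 and tw(G) ≤ 1. Any graph with an edge has treewidth ≥ 1, and G has the edge 4–9. Hence tw(G) = 1 exactly.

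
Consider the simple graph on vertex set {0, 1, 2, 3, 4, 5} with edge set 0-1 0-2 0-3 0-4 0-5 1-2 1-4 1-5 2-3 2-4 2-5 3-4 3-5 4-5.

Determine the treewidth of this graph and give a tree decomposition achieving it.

The largest bag has 5 vertices, giving width 4; this decomposition certifies tw(G) ≤ 4. Conversely, {0, 1, 2, 4, 5} is a clique of size 5, and the vertices of any clique must share a bag in every tree decomposition; so some bag has ≥ 5 vertices and tw(G) ≥ 4. The upper and lower bounds meet at 4, so that is the treewidth.

Treewidth 4.
Bags: B1 = {0, 2, 3, 4, 5}  B2 = {0, 1, 2, 4, 5}
Tree: B1–B2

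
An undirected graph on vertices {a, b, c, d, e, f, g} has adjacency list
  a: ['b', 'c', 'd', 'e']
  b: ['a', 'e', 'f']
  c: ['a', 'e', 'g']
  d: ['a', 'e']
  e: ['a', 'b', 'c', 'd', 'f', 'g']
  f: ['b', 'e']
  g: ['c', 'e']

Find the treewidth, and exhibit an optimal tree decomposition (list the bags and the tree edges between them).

Each bag holds 3 vertices, so the decomposition has width 2, which upper-bounds the treewidth. For the lower bound, the 3 vertices {c, e, g} are pairwise adjacent, and any tree decomposition puts a clique entirely inside one bag — forcing width ≥ 2. The upper and lower bounds meet at 2, so that is the treewidth.

Treewidth 2.
One such decomposition:
Bags: B1 = {a, c, e}  B2 = {a, b, e}  B3 = {a, d, e}  B4 = {b, e, f}  B5 = {c, e, g}
Tree: B1–B2, B2–B3, B2–B4, B1–B5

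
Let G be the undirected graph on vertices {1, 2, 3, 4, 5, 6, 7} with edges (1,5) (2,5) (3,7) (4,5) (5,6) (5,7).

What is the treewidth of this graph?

A width-1 tree decomposition is:
Bags: B1 = {5, 7}  B2 = {1, 5}  B3 = {2, 5}  B4 = {4, 5}  B5 = {3, 7}  B6 = {5, 6}
Tree: B1–B2, B1–B3, B2–B4, B1–B5, B2–B6
Each bag holds 2 vertices, so the decomposition has width 1, which upper-bounds the treewidth. Since G has at least one edge (e.g. 7–5), it is not an edgeless graph, so tw(G) ≥ 1. Therefore the treewidth is 1.

1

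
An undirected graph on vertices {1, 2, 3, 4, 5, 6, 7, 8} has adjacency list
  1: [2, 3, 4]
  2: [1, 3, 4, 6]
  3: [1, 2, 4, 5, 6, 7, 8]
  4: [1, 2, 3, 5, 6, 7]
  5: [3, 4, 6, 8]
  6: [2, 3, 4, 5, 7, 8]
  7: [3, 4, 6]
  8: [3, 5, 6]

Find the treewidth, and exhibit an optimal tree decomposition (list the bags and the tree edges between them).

Every bag has size at most 4, so the width is 4 − 1 = 3 and tw(G) ≤ 3. For the lower bound, the 4 vertices {3, 5, 6, 8} are pairwise adjacent, and any tree decomposition puts a clique entirely inside one bag — forcing width ≥ 3. The upper and lower bounds meet at 3, so that is the treewidth.

Treewidth 3.
Bags: B1 = {3, 4, 5, 6}  B2 = {2, 3, 4, 6}  B3 = {3, 5, 6, 8}  B4 = {1, 2, 3, 4}  B5 = {3, 4, 6, 7}
Tree: B1–B2, B1–B3, B2–B4, B2–B5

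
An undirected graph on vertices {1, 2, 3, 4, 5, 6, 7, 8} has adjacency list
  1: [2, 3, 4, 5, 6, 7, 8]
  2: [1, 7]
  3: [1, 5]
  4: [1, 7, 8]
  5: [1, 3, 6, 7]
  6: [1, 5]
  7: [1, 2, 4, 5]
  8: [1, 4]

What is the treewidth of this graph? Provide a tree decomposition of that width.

Every bag has size at most 3, so the width is 3 − 1 = 2 and tw(G) ≤ 2. For the lower bound, the 3 vertices {1, 4, 8} are pairwise adjacent, and any tree decomposition puts a clique entirely inside one bag — forcing width ≥ 2. The upper and lower bounds meet at 2, so that is the treewidth.

Treewidth 2.
One such decomposition:
Bags: B1 = {1, 3, 5}  B2 = {1, 5, 6}  B3 = {1, 5, 7}  B4 = {1, 2, 7}  B5 = {1, 4, 7}  B6 = {1, 4, 8}
Tree: B1–B2, B2–B3, B3–B4, B3–B5, B5–B6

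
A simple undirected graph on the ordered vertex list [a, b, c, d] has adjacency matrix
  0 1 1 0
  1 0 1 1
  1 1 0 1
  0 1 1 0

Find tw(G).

2

A width-2 tree decomposition is:
Bags: B1 = {b, c, d}  B2 = {a, b, c}
Tree: B1–B2
Every bag has size at most 3, so the width is 3 − 1 = 2 and tw(G) ≤ 2. On the other hand G contains the 3-clique {b, c, d}. A clique must lie in a single bag of any decomposition, so no decomposition can have width below 2. Hence tw(G) = 2 exactly.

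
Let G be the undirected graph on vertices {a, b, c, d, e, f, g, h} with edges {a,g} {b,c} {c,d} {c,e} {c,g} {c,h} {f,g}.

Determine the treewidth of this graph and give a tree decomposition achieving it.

Each bag holds 2 vertices, so the decomposition has width 1, which upper-bounds the treewidth. Since G has at least one edge (e.g. e–c), it is not an edgeless graph, so tw(G) ≥ 1. Hence tw(G) = 1 exactly.

Treewidth 1.
One optimal decomposition is:
Bags: B1 = {c, e}  B2 = {c, d}  B3 = {c, g}  B4 = {c, h}  B5 = {a, g}  B6 = {b, c}  B7 = {f, g}
Tree: B1–B2, B2–B3, B1–B4, B3–B5, B1–B6, B3–B7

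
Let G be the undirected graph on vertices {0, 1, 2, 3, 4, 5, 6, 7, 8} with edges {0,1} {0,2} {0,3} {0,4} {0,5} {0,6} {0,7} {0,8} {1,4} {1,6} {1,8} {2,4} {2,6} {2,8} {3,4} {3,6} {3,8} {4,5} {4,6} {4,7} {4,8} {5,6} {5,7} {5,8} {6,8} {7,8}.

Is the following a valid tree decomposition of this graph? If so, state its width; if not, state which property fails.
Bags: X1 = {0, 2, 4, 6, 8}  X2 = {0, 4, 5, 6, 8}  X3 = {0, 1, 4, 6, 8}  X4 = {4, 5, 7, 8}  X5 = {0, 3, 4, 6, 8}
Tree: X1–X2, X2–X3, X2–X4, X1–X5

A tree decomposition must satisfy three properties: every vertex lies in some bag; for every edge, both endpoints lie together in some bag; and for every vertex, the bags containing it form a connected subtree. Here edge (0,7) lies in no bag, so the decomposition is invalid.

No — edge (0,7) lies in no bag.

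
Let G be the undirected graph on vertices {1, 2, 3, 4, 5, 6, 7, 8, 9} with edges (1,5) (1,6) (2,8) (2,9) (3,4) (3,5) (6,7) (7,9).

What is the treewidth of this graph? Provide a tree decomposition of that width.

Treewidth 1.
One optimal decomposition is:
Bags: B1 = {2, 8}  B2 = {2, 9}  B3 = {7, 9}  B4 = {6, 7}  B5 = {1, 6}  B6 = {1, 5}  B7 = {3, 5}  B8 = {3, 4}
Tree: B1–B2, B2–B3, B3–B4, B4–B5, B5–B6, B6–B7, B7–B8

The largest bag has 2 vertices, giving width 1; this decomposition certifies tw(G) ≤ 1. G has an edge, so its treewidth is at least 1. Combining the bounds, tw(G) = 1.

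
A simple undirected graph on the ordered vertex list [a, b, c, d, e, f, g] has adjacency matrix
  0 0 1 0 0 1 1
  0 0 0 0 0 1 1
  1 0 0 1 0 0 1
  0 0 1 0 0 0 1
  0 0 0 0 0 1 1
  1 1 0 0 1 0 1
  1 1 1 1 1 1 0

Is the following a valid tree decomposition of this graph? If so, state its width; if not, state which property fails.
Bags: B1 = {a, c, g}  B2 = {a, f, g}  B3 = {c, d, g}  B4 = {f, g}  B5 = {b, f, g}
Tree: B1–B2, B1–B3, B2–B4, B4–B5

A tree decomposition must satisfy three properties: every vertex lies in some bag; for every edge, both endpoints lie together in some bag; and for every vertex, the bags containing it form a connected subtree. Here vertex e appears in no bag, so the decomposition is invalid.

No — vertex e appears in no bag.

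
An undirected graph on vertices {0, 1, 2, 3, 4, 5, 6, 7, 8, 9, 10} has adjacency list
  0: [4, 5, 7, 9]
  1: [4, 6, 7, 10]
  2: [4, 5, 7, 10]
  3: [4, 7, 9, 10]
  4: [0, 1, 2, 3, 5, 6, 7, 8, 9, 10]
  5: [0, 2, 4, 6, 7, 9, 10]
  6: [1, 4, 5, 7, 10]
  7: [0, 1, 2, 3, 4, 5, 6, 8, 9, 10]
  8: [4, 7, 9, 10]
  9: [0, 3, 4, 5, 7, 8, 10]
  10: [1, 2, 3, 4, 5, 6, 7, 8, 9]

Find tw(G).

A width-4 tree decomposition is:
Bags: B1 = {2, 4, 5, 7, 10}  B2 = {4, 5, 6, 7, 10}  B3 = {4, 5, 7, 9, 10}  B4 = {0, 4, 5, 7, 9}  B5 = {4, 7, 8, 9, 10}  B6 = {3, 4, 7, 9, 10}  B7 = {1, 4, 6, 7, 10}
Tree: B1–B2, B1–B3, B3–B4, B3–B5, B3–B6, B2–B7
Each bag holds 5 vertices, so the decomposition has width 4, which upper-bounds the treewidth. Conversely, {0, 4, 5, 7, 9} is a clique of size 5, and the vertices of any clique must share a bag in every tree decomposition; so some bag has ≥ 5 vertices and tw(G) ≥ 4. Combining the bounds, tw(G) = 4.

4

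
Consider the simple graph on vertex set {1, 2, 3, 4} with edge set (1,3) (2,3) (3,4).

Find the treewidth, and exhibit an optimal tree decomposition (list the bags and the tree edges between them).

Treewidth 1.
Bags: B1 = {2, 3}  B2 = {1, 3}  B3 = {3, 4}
Tree: B1–B2, B1–B3

Every bag has size at most 2, so the width is 2 − 1 = 1 and tw(G) ≤ 1. Since G has at least one edge (e.g. 3–2), it is not an edgeless graph, so tw(G) ≥ 1. The upper and lower bounds meet at 1, so that is the treewidth.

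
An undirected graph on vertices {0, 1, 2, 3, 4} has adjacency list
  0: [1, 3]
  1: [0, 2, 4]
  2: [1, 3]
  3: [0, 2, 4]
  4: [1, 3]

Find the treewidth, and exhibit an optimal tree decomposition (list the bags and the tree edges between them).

Treewidth 2.
One optimal decomposition is:
Bags: B1 = {0, 1, 3}  B2 = {1, 2, 3}  B3 = {1, 3, 4}
Tree: B1–B2, B2–B3

The largest bag has 3 vertices, giving width 2; this decomposition certifies tw(G) ≤ 2. Since 3–0–1–2–3 is a cycle in G, G is not acyclic. Forests are exactly the graphs of treewidth ≤ 1, so tw(G) ≥ 2. Hence tw(G) = 2 exactly.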